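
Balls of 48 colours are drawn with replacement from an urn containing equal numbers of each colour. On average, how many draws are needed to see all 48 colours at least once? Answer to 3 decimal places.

214.022

The wait to go from k to k+1 distinct colours is geometric with mean 48/(48-k).
E[T] = 48/48 + 48/47 + 48/46 + ... + 48/2 + 48/1 = 48·H_{48}.
H_{48} = 4.4588, so E[T] = 214.0223.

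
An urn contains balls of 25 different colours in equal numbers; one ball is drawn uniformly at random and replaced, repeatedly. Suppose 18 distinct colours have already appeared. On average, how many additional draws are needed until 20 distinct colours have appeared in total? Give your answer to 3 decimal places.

7.738

From k distinct to k+1 distinct takes on average 25/(25-k) draws.
Sum over k = 18,...,19: E = 25/7 + 25/6 = 7.7381.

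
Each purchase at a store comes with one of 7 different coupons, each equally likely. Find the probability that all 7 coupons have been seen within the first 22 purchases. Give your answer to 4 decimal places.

By inclusion–exclusion over which coupons are missing,
P(all seen) = Σ_{j=0}^{7} (-1)^j C(7,j)((7-j)/7)^22
= 1.00000 - 0.23565 + 0.01281 - 0.00016 + 0.00000 - 0.00000 + 0.00000 - 0.00000
= 0.77700.

0.7770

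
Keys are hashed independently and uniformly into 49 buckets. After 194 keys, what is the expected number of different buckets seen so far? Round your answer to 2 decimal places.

48.10

For each bucket, P(seen in 194 keys) = 1 - (48/49)^194 = 0.982.
By linearity of expectation, E[distinct seen] = 49·(1 - (48/49)^194) = 48.103.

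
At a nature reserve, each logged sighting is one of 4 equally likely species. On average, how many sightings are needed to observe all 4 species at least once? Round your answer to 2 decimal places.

8.33

Split into phases: going from k distinct to k+1 distinct takes on average 4/(4-k) sightings.
E[T] = 4/4 + 4/3 + 4/2 + 4/1 = 4·H_{4}.
H_{4} = 2.083, so E[T] = 8.333.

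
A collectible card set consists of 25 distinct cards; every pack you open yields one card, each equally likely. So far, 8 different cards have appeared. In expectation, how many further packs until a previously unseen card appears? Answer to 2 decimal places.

1.47

The number of packs until the next new card is geometric with success probability 17/25, so its mean is 25/17.
E = 25/17 = 1.471.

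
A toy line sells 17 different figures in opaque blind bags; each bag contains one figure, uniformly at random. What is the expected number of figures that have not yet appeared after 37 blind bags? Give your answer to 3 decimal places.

For each figure, P(unseen after 37) = (16/17)^37 = 0.1061.
By linearity of expectation, E[unseen] = 17·(16/17)^37 = 1.8042.

1.804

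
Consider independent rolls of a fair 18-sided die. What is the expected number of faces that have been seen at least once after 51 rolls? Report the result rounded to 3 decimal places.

17.024

For each face, P(seen in 51 rolls) = 1 - (17/18)^51 = 0.9458.
By linearity of expectation, E[distinct seen] = 18·(1 - (17/18)^51) = 17.0244.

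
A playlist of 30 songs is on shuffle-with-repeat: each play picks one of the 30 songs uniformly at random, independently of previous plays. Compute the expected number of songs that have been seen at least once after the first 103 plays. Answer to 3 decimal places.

For each song, P(seen in 103 plays) = 1 - (29/30)^103 = 0.9696.
By linearity of expectation, E[distinct seen] = 30·(1 - (29/30)^103) = 29.0867.

29.087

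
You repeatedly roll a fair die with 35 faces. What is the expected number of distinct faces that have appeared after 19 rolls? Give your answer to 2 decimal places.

For each face, P(seen in 19 rolls) = 1 - (34/35)^19 = 0.423.
By linearity of expectation, E[distinct seen] = 35·(1 - (34/35)^19) = 14.822.

14.82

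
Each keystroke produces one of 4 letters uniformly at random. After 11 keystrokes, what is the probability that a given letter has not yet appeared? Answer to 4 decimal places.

On each keystroke the fixed letter fails to appear with probability 3/4.
P(still missing after 11) = (3/4)^11 = 0.04224.

0.0422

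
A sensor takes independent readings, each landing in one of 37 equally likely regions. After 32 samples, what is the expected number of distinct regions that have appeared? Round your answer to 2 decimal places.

For each region, P(seen in 32 samples) = 1 - (36/37)^32 = 0.584.
By linearity of expectation, E[distinct seen] = 37·(1 - (36/37)^32) = 21.603.

21.60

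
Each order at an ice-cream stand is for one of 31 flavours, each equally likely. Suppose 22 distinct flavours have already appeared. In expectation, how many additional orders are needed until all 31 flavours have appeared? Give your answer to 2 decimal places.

With k distinct flavours already seen, the next new one takes an expected 31/(31-k) orders.
Sum over k = 22,...,30: E = 31/9 + 31/8 + 31/7 + ... + 31/2 + 31/1 = 87.698.

87.70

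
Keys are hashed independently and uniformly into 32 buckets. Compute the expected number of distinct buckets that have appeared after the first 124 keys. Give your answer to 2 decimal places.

For each bucket, P(seen in 124 keys) = 1 - (31/32)^124 = 0.980.
By linearity of expectation, E[distinct seen] = 32·(1 - (31/32)^124) = 31.376.

31.38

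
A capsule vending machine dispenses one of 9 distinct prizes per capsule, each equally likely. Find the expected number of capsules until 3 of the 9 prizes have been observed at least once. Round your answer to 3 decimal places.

3.411

With k distinct prizes already seen, the next new one arrives after an expected 9/(9-k) capsules.
Sum over k = 0,...,2: E = 9/9 + 9/8 + 9/7 = 3.4107.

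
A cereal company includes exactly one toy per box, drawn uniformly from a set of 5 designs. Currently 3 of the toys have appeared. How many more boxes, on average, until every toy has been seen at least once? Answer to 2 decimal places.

7.50

From k distinct to k+1 distinct takes on average 5/(5-k) boxes.
Sum over k = 3,...,4: E = 5/2 + 5/1 = 7.500.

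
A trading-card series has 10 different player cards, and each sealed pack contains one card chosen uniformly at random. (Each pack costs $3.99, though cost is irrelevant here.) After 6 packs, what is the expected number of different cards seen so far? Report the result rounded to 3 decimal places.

For each card, P(seen in 6 packs) = 1 - (9/10)^6 = 0.4686.
By linearity of expectation, E[distinct seen] = 10·(1 - (9/10)^6) = 4.6856.

4.686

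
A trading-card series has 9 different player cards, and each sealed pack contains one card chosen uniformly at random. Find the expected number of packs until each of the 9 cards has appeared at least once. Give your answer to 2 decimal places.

25.46

Split into phases: going from k distinct to k+1 distinct takes on average 9/(9-k) packs.
E[T] = 9/9 + 9/8 + 9/7 + ... + 9/2 + 9/1 = 9·H_{9}.
H_{9} = 2.829, so E[T] = 25.461.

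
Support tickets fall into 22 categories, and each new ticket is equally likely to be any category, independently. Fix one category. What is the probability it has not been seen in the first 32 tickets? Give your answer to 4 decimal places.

On each ticket the fixed category fails to appear with probability 21/22.
P(still missing after 32) = (21/22)^32 = 0.22568.

0.2257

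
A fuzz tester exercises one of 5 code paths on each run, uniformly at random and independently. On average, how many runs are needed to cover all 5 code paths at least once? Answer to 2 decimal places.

11.42

The wait to go from k to k+1 distinct code paths is geometric with mean 5/(5-k).
E[T] = 5/5 + 5/4 + 5/3 + 5/2 + 5/1 = 5·H_{5}.
H_{5} = 2.283, so E[T] = 11.417.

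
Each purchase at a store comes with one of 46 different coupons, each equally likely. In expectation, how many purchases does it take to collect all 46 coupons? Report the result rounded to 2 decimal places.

The wait to go from k to k+1 distinct coupons is geometric with mean 46/(46-k).
E[T] = 46/46 + 46/45 + 46/44 + ... + 46/2 + 46/1 = 46·H_{46}.
H_{46} = 4.417, so E[T] = 203.168.

203.17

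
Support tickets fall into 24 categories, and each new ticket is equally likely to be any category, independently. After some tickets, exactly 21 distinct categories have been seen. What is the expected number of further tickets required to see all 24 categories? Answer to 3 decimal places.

44.000

From k distinct to k+1 distinct takes on average 24/(24-k) tickets.
Sum over k = 21,...,23: E = 24/3 + 24/2 + 24/1 = 44.0000.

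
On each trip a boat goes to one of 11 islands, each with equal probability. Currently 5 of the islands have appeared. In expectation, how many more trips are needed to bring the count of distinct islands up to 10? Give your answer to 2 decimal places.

With k distinct islands already seen, the next new one takes an expected 11/(11-k) trips.
Sum over k = 5,...,9: E = 11/6 + 11/5 + 11/4 + 11/3 + 11/2 = 15.950.

15.95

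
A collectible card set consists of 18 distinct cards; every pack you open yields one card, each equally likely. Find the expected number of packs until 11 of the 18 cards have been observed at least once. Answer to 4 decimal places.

16.2405

Going from k to k+1 distinct takes a geometric number of packs with mean 18/(18-k).
Sum over k = 0,...,10: E = 18/18 + 18/17 + 18/16 + ... + 18/9 + 18/8 = 16.24052.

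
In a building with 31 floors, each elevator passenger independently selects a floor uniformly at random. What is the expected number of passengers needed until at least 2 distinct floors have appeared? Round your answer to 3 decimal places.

Going from k to k+1 distinct takes a geometric number of passengers with mean 31/(31-k).
Sum over k = 0,...,1: E = 31/31 + 31/30 = 2.0333.

2.033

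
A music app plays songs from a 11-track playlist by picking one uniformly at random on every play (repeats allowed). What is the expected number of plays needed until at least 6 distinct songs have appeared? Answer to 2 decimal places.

With k distinct songs already seen, the next new one arrives after an expected 11/(11-k) plays.
Sum over k = 0,...,5: E = 11/11 + 11/10 + 11/9 + 11/8 + 11/7 + 11/6 = 8.102.

8.10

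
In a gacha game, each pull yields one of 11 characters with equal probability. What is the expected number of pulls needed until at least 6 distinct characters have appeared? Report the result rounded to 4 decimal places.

With k distinct characters already seen, the next new one arrives after an expected 11/(11-k) pulls.
Sum over k = 0,...,5: E = 11/11 + 11/10 + 11/9 + 11/8 + 11/7 + 11/6 = 8.10198.

8.1020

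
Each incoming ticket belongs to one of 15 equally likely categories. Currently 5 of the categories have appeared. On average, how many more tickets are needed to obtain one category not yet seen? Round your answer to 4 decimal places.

The number of tickets until the next new category is geometric with success probability 10/15, so its mean is 15/10.
E = 15/10 = 1.50000.

1.5000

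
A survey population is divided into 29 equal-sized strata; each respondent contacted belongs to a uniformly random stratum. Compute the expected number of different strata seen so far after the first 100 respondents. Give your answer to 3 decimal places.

For each stratum, P(seen in 100 respondents) = 1 - (28/29)^100 = 0.9701.
By linearity of expectation, E[distinct seen] = 29·(1 - (28/29)^100) = 28.1322.

28.132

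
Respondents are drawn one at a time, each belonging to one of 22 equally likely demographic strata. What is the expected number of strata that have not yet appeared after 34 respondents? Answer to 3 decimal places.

4.524

For each stratum, P(unseen after 34) = (21/22)^34 = 0.2056.
By linearity of expectation, E[unseen] = 22·(21/22)^34 = 4.5238.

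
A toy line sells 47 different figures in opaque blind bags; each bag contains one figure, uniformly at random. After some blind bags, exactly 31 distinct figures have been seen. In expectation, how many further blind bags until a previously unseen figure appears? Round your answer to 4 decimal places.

2.9375

The number of blind bags until the next new figure is geometric with success probability 16/47, so its mean is 47/16.
E = 47/16 = 2.93750.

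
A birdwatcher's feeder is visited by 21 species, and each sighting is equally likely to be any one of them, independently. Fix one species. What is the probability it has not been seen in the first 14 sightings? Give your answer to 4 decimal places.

On each sighting the fixed species fails to appear with probability 20/21.
P(still missing after 14) = (20/21)^14 = 0.50507.

0.5051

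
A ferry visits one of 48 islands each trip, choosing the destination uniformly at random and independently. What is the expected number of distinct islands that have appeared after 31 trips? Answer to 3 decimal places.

For each island, P(seen in 31 trips) = 1 - (47/48)^31 = 0.4793.
By linearity of expectation, E[distinct seen] = 48·(1 - (47/48)^31) = 23.0083.

23.008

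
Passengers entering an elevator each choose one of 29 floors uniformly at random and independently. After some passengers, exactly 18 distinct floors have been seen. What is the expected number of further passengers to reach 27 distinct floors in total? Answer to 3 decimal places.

44.076

The wait to go from k to k+1 distinct floors is geometric with mean 29/(29-k).
Sum over k = 18,...,26: E = 29/11 + 29/10 + 29/9 + ... + 29/4 + 29/3 = 44.0764.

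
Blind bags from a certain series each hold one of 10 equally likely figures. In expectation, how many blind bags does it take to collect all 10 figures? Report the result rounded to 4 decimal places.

29.2897

After k distinct figures have appeared, the next blind bag gives a new one with probability (10-k)/10, so the expected wait for the (k+1)-th is 10/(10-k).
E[T] = 10/10 + 10/9 + 10/8 + ... + 10/2 + 10/1 = 10·H_{10}.
H_{10} = 2.92897, so E[T] = 29.28968.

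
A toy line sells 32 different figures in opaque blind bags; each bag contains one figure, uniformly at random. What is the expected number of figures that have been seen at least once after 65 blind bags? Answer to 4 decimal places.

For each figure, P(seen in 65 blind bags) = 1 - (31/32)^65 = 0.87301.
By linearity of expectation, E[distinct seen] = 32·(1 - (31/32)^65) = 27.93639.

27.9364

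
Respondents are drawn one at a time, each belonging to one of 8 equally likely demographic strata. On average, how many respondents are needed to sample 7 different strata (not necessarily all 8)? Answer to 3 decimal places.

With k distinct strata already seen, the next new one arrives after an expected 8/(8-k) respondents.
Sum over k = 0,...,6: E = 8/8 + 8/7 + 8/6 + ... + 8/3 + 8/2 = 13.7429.

13.743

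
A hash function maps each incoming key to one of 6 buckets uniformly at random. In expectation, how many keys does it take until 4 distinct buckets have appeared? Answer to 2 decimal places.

5.70

With k distinct buckets already seen, the next new one arrives after an expected 6/(6-k) keys.
Sum over k = 0,...,3: E = 6/6 + 6/5 + 6/4 + 6/3 = 5.700.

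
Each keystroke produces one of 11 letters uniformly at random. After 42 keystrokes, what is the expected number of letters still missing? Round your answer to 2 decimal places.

For each letter, P(unseen after 42) = (10/11)^42 = 0.018.
By linearity of expectation, E[unseen] = 11·(10/11)^42 = 0.201.

0.20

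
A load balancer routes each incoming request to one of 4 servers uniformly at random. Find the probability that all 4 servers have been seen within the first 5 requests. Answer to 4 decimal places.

0.2344

Let A_i be the event that server i is missing after 5 requests. By inclusion–exclusion on the A_i,
P(all seen) = Σ_{j=0}^{4} (-1)^j C(4,j)((4-j)/4)^5
= 1.00000 - 0.94922 + 0.18750 - 0.00391 + 0.00000
= 0.23438.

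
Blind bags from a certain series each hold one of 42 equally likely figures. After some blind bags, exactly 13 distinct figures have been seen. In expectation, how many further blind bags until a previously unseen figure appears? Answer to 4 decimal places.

1.4483

The number of blind bags until the next new figure is geometric with success probability 29/42, so its mean is 42/29.
E = 42/29 = 1.44828.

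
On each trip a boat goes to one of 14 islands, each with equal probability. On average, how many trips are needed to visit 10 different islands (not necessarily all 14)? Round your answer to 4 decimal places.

16.3552

With k distinct islands already seen, the next new one arrives after an expected 14/(14-k) trips.
Sum over k = 0,...,9: E = 14/14 + 14/13 + 14/12 + ... + 14/6 + 14/5 = 16.35521.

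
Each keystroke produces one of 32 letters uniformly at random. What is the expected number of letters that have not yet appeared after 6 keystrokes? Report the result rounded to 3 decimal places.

For each letter, P(unseen after 6) = (31/32)^6 = 0.8266.
By linearity of expectation, E[unseen] = 32·(31/32)^6 = 26.4497.

26.450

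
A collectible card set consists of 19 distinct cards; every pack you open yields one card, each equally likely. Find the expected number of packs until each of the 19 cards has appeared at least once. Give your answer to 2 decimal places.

67.41

After k distinct cards have appeared, the next pack gives a new one with probability (19-k)/19, so the expected wait for the (k+1)-th is 19/(19-k).
E[T] = 19/19 + 19/18 + 19/17 + ... + 19/2 + 19/1 = 19·H_{19}.
H_{19} = 3.548, so E[T] = 67.407.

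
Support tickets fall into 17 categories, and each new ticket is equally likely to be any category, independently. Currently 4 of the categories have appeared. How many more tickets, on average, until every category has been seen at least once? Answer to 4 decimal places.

With k distinct categories already seen, the next new one takes an expected 17/(17-k) tickets.
Sum over k = 4,...,16: E = 17/13 + 17/12 + 17/11 + ... + 17/2 + 17/1 = 54.06227.

54.0623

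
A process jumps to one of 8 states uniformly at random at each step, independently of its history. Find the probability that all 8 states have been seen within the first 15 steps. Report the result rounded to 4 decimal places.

By inclusion–exclusion over which states are missing,
P(all seen) = Σ_{j=0}^{8} (-1)^j C(8,j)((8-j)/8)^15
= 1.00000 - 1.07947 + 0.37418 - 0.04857 + 0.00214 - 0.00002 + 0.00000 - 0.00000 + 0.00000
= 0.24825.

0.2482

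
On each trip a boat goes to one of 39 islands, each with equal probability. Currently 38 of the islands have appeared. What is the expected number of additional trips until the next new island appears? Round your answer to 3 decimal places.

The number of trips until the next new island is geometric with success probability 1/39, so its mean is 39/1.
E = 39/1 = 39.0000.

39.000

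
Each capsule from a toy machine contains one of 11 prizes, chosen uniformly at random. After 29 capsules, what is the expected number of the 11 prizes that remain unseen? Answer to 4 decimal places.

0.6934

For each prize, P(unseen after 29) = (10/11)^29 = 0.06304.
By linearity of expectation, E[unseen] = 11·(10/11)^29 = 0.69343.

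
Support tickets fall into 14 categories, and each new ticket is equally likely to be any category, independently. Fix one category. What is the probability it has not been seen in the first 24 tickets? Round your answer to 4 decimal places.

On each ticket the fixed category fails to appear with probability 13/14.
P(still missing after 24) = (13/14)^24 = 0.16888.

0.1689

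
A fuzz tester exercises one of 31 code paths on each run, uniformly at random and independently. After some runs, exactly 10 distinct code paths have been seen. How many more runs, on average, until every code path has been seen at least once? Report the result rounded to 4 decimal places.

113.0061

The wait to go from k to k+1 distinct code paths is geometric with mean 31/(31-k).
Sum over k = 10,...,30: E = 31/21 + 31/20 + 31/19 + ... + 31/2 + 31/1 = 113.00612.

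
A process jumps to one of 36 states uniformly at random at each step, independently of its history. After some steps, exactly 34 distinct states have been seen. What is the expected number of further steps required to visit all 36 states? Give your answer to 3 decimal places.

With k distinct states already seen, the next new one takes an expected 36/(36-k) steps.
Sum over k = 34,...,35: E = 36/2 + 36/1 = 54.0000.

54.000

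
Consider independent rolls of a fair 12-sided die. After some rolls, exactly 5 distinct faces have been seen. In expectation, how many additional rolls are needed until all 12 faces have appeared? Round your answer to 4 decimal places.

With k distinct faces already seen, the next new one takes an expected 12/(12-k) rolls.
Sum over k = 5,...,11: E = 12/7 + 12/6 + 12/5 + ... + 12/2 + 12/1 = 31.11429.

31.1143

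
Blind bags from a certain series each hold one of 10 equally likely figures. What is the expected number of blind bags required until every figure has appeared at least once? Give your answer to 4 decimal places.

29.2897

Split into phases: going from k distinct to k+1 distinct takes on average 10/(10-k) blind bags.
E[T] = 10/10 + 10/9 + 10/8 + ... + 10/2 + 10/1 = 10·H_{10}.
H_{10} = 2.92897, so E[T] = 29.28968.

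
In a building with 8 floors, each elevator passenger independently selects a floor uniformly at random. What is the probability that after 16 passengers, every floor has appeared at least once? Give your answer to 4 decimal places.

Let A_i be the event that floor i is missing after 16 passengers. By inclusion–exclusion on the A_i,
P(all seen) = Σ_{j=0}^{8} (-1)^j C(8,j)((8-j)/8)^16
= 1.00000 - 0.94454 + 0.28063 - 0.03036 + 0.00107 - 0.00001 + 0.00000 - 0.00000 + 0.00000
= 0.30680.

0.3068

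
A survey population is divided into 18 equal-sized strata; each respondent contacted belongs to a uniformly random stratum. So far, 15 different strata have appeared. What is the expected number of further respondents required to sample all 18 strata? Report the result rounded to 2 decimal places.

33.00

With k distinct strata already seen, the next new one takes an expected 18/(18-k) respondents.
Sum over k = 15,...,17: E = 18/3 + 18/2 + 18/1 = 33.000.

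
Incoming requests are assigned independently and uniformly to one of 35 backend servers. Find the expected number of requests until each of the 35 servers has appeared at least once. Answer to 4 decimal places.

Split into phases: going from k distinct to k+1 distinct takes on average 35/(35-k) requests.
E[T] = 35/35 + 35/34 + 35/33 + ... + 35/2 + 35/1 = 35·H_{35}.
H_{35} = 4.14678, so E[T] = 145.13735.

145.1373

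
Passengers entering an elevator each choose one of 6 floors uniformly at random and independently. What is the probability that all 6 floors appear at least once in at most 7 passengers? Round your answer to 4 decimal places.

0.0540

By inclusion–exclusion over which floors are missing,
P(all seen) = Σ_{j=0}^{6} (-1)^j C(6,j)((6-j)/6)^7
= 1.00000 - 1.67449 + 0.87791 - 0.15625 + 0.00686 - 0.00002 + 0.00000
= 0.05401.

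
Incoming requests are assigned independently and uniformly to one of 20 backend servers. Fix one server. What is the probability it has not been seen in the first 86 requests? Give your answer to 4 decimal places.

Each request misses the fixed server with probability (20-1)/20 = 19/20, independently.
P(still missing after 86) = (19/20)^86 = 0.01214.

0.0121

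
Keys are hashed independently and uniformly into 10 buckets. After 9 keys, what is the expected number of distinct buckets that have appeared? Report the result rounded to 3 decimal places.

6.126

For each bucket, P(seen in 9 keys) = 1 - (9/10)^9 = 0.6126.
By linearity of expectation, E[distinct seen] = 10·(1 - (9/10)^9) = 6.1258.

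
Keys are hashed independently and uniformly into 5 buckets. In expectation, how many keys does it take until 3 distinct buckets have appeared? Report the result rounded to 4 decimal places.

3.9167

Going from k to k+1 distinct takes a geometric number of keys with mean 5/(5-k).
Sum over k = 0,...,2: E = 5/5 + 5/4 + 5/3 = 3.91667.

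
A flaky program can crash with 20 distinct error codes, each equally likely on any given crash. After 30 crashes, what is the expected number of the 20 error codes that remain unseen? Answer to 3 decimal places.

4.293

For each error code, P(unseen after 30) = (19/20)^30 = 0.2146.
By linearity of expectation, E[unseen] = 20·(19/20)^30 = 4.2928.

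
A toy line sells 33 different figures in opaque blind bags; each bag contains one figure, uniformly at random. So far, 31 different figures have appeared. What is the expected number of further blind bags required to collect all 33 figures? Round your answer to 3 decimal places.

The wait to go from k to k+1 distinct figures is geometric with mean 33/(33-k).
Sum over k = 31,...,32: E = 33/2 + 33/1 = 49.5000.

49.500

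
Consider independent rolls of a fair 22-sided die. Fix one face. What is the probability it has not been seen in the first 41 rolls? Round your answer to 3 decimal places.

0.148

On each roll the fixed face fails to appear with probability 21/22.
P(still missing after 41) = (21/22)^41 = 0.1485.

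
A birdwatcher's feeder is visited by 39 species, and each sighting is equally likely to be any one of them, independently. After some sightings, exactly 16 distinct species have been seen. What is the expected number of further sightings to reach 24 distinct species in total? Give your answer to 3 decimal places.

From k distinct to k+1 distinct takes on average 39/(39-k) sightings.
Sum over k = 16,...,23: E = 39/23 + 39/22 + 39/21 + ... + 39/17 + 39/16 = 16.2264.

16.226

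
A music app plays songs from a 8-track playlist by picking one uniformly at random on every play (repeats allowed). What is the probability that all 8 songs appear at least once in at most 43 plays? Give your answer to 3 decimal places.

0.974

Let A_i be the event that song i is missing after 43 plays. By inclusion–exclusion on the A_i,
P(all seen) = Σ_{j=0}^{8} (-1)^j C(8,j)((8-j)/8)^43
= 1.0000 - 0.0257 + 0.0001 - 0.0000 + 0.0000 - 0.0000 + 0.0000 - 0.0000 + 0.0000
= 0.9744.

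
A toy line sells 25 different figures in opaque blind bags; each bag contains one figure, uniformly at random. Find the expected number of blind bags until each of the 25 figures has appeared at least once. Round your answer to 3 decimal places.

After k distinct figures have appeared, the next blind bag gives a new one with probability (25-k)/25, so the expected wait for the (k+1)-th is 25/(25-k).
E[T] = 25/25 + 25/24 + 25/23 + ... + 25/2 + 25/1 = 25·H_{25}.
H_{25} = 3.8160, so E[T] = 95.3990.

95.399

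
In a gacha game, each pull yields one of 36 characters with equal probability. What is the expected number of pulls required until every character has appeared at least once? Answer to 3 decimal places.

150.284

Split into phases: going from k distinct to k+1 distinct takes on average 36/(36-k) pulls.
E[T] = 36/36 + 36/35 + 36/34 + ... + 36/2 + 36/1 = 36·H_{36}.
H_{36} = 4.1746, so E[T] = 150.2841.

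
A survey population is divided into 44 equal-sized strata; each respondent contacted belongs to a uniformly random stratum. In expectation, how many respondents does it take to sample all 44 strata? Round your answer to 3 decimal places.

192.400

The wait to go from k to k+1 distinct strata is geometric with mean 44/(44-k).
E[T] = 44/44 + 44/43 + 44/42 + ... + 44/2 + 44/1 = 44·H_{44}.
H_{44} = 4.3727, so E[T] = 192.3999.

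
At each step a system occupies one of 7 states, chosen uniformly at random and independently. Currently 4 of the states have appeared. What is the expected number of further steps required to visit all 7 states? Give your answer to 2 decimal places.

12.83

From k distinct to k+1 distinct takes on average 7/(7-k) steps.
Sum over k = 4,...,6: E = 7/3 + 7/2 + 7/1 = 12.833.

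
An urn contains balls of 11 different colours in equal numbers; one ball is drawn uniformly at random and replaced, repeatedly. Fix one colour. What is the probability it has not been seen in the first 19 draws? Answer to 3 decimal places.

Each draw misses the fixed colour with probability (11-1)/11 = 10/11, independently.
P(still missing after 19) = (10/11)^19 = 0.1635.

0.164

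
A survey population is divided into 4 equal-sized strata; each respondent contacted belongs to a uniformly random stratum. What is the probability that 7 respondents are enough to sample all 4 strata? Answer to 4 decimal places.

By inclusion–exclusion over which strata are missing,
P(all seen) = Σ_{j=0}^{4} (-1)^j C(4,j)((4-j)/4)^7
= 1.00000 - 0.53394 + 0.04688 - 0.00024 + 0.00000
= 0.51270.

0.5127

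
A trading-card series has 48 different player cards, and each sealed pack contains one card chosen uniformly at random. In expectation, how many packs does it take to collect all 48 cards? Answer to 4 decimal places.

Split into phases: going from k distinct to k+1 distinct takes on average 48/(48-k) packs.
E[T] = 48/48 + 48/47 + 48/46 + ... + 48/2 + 48/1 = 48·H_{48}.
H_{48} = 4.45880, so E[T] = 214.02226.

214.0223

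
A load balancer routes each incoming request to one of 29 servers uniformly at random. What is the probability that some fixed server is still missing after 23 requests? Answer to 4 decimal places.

On each request the fixed server fails to appear with probability 28/29.
P(still missing after 23) = (28/29)^23 = 0.44615.

0.4461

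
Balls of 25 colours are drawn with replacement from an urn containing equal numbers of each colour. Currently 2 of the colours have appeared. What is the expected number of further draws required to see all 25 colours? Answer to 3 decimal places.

93.357

From k distinct to k+1 distinct takes on average 25/(25-k) draws.
Sum over k = 2,...,24: E = 25/23 + 25/22 + 25/21 + ... + 25/2 + 25/1 = 93.3573.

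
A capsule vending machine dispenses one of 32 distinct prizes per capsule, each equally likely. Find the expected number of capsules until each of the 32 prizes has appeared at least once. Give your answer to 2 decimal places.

129.87

After k distinct prizes have appeared, the next capsule gives a new one with probability (32-k)/32, so the expected wait for the (k+1)-th is 32/(32-k).
E[T] = 32/32 + 32/31 + 32/30 + ... + 32/2 + 32/1 = 32·H_{32}.
H_{32} = 4.058, so E[T] = 129.872.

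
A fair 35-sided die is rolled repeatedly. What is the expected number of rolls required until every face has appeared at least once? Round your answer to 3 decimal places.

The wait to go from k to k+1 distinct faces is geometric with mean 35/(35-k).
E[T] = 35/35 + 35/34 + 35/33 + ... + 35/2 + 35/1 = 35·H_{35}.
H_{35} = 4.1468, so E[T] = 145.1373.

145.137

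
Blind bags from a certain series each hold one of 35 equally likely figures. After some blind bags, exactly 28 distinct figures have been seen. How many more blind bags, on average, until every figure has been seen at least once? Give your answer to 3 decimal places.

With k distinct figures already seen, the next new one takes an expected 35/(35-k) blind bags.
Sum over k = 28,...,34: E = 35/7 + 35/6 + 35/5 + ... + 35/2 + 35/1 = 90.7500.

90.750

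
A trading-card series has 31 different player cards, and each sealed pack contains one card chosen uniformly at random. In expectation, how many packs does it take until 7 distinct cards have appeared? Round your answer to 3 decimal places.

Going from k to k+1 distinct takes a geometric number of packs with mean 31/(31-k).
Sum over k = 0,...,6: E = 31/31 + 31/30 + 31/29 + ... + 31/26 + 31/25 = 7.7899.

7.790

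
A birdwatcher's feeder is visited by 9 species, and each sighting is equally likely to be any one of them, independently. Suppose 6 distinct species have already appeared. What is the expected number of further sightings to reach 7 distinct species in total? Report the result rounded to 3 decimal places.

With k distinct species already seen, the next new one takes an expected 9/(9-k) sightings.
Only the k = 6 term is needed: E = 9/3 = 3.0000.

3.000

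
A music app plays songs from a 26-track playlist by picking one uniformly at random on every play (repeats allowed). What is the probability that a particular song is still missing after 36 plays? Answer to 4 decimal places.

Each play misses the fixed song with probability (26-1)/26 = 25/26, independently.
P(still missing after 36) = (25/26)^36 = 0.24367.

0.2437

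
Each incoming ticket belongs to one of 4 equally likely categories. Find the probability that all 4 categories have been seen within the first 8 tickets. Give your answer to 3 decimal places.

0.623

By inclusion–exclusion over which categories are missing,
P(all seen) = Σ_{j=0}^{4} (-1)^j C(4,j)((4-j)/4)^8
= 1.0000 - 0.4005 + 0.0234 - 0.0001 + 0.0000
= 0.6229.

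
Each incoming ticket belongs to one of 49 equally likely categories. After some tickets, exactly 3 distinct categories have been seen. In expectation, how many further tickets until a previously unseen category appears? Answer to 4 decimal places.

1.0652

The number of tickets until the next new category is geometric with success probability 46/49, so its mean is 49/46.
E = 49/46 = 1.06522.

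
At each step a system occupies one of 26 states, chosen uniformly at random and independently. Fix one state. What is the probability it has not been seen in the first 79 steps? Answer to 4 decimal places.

0.0451

On each step the fixed state fails to appear with probability 25/26.
P(still missing after 79) = (25/26)^79 = 0.04512.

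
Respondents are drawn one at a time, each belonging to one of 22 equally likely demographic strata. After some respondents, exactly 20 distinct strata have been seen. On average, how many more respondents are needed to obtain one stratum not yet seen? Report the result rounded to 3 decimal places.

Each respondent yields a new stratum with probability (22-20)/22 = 2/22, so the wait is geometric with mean 22/2.
E = 22/2 = 11.0000.

11.000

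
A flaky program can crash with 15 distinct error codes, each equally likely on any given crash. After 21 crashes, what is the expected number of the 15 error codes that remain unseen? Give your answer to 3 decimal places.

3.523

For each error code, P(unseen after 21) = (14/15)^21 = 0.2348.
By linearity of expectation, E[unseen] = 15·(14/15)^21 = 3.5226.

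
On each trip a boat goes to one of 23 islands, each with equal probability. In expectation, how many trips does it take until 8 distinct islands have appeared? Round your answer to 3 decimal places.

9.569

With k distinct islands already seen, the next new one arrives after an expected 23/(23-k) trips.
Sum over k = 0,...,7: E = 23/23 + 23/22 + 23/21 + ... + 23/17 + 23/16 = 9.5694.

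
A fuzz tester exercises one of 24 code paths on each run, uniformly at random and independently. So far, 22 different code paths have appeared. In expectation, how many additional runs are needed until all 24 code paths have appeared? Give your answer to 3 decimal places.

36.000

The wait to go from k to k+1 distinct code paths is geometric with mean 24/(24-k).
Sum over k = 22,...,23: E = 24/2 + 24/1 = 36.0000.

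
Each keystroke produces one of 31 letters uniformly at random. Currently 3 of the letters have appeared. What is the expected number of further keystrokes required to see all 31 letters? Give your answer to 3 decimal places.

The wait to go from k to k+1 distinct letters is geometric with mean 31/(31-k).
Sum over k = 3,...,30: E = 31/28 + 31/27 + 31/26 + ... + 31/2 + 31/1 = 121.7423.

121.742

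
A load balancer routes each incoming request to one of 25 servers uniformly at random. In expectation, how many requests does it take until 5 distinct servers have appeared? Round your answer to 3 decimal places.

5.455

Going from k to k+1 distinct takes a geometric number of requests with mean 25/(25-k).
Sum over k = 0,...,4: E = 25/25 + 25/24 + 25/23 + 25/22 + 25/21 = 5.4555.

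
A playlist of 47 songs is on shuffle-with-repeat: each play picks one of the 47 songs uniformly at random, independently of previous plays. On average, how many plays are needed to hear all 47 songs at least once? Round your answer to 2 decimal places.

208.58

After k distinct songs have appeared, the next play gives a new one with probability (47-k)/47, so the expected wait for the (k+1)-th is 47/(47-k).
E[T] = 47/47 + 47/46 + 47/45 + ... + 47/2 + 47/1 = 47·H_{47}.
H_{47} = 4.438, so E[T] = 208.584.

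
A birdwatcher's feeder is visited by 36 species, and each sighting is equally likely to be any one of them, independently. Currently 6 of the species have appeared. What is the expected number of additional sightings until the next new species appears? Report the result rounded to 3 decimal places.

The number of sightings until the next new species is geometric with success probability 30/36, so its mean is 36/30.
E = 36/30 = 1.2000.

1.200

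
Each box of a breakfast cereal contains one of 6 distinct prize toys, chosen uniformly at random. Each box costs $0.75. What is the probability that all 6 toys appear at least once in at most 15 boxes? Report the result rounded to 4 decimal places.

By inclusion–exclusion over which toys are missing,
P(all seen) = Σ_{j=0}^{6} (-1)^j C(6,j)((6-j)/6)^15
= 1.00000 - 0.38943 + 0.03425 - 0.00061 + 0.00000 - 0.00000 + 0.00000
= 0.64421.

0.6442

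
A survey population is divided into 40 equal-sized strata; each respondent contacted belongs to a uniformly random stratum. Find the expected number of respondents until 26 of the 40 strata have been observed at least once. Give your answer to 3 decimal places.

41.079

With k distinct strata already seen, the next new one arrives after an expected 40/(40-k) respondents.
Sum over k = 0,...,25: E = 40/40 + 40/39 + 40/38 + ... + 40/16 + 40/15 = 41.0792.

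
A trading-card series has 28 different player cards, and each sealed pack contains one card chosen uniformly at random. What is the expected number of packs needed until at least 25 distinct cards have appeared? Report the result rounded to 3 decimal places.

Going from k to k+1 distinct takes a geometric number of packs with mean 28/(28-k).
Sum over k = 0,...,24: E = 28/28 + 28/27 + 28/26 + ... + 28/5 + 28/4 = 58.6275.

58.627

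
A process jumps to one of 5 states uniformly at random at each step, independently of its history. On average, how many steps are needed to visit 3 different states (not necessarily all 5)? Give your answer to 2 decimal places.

3.92

With k distinct states already seen, the next new one arrives after an expected 5/(5-k) steps.
Sum over k = 0,...,2: E = 5/5 + 5/4 + 5/3 = 3.917.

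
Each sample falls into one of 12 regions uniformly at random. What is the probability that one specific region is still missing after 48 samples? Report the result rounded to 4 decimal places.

Each sample misses the fixed region with probability (12-1)/12 = 11/12, independently.
P(still missing after 48) = (11/12)^48 = 0.01535.

0.0154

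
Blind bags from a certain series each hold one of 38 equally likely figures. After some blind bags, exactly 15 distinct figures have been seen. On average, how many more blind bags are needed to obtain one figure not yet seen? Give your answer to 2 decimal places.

1.65

Each blind bag yields a new figure with probability (38-15)/38 = 23/38, so the wait is geometric with mean 38/23.
E = 38/23 = 1.652.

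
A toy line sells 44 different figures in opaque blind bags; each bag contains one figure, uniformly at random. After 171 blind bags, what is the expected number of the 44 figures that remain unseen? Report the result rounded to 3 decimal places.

0.863

For each figure, P(unseen after 171) = (43/44)^171 = 0.0196.
By linearity of expectation, E[unseen] = 44·(43/44)^171 = 0.8633.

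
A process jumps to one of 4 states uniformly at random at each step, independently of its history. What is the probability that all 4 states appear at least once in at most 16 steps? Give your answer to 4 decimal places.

By inclusion–exclusion over which states are missing,
P(all seen) = Σ_{j=0}^{4} (-1)^j C(4,j)((4-j)/4)^16
= 1.00000 - 0.04009 + 0.00009 - 0.00000 + 0.00000
= 0.96000.

0.9600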